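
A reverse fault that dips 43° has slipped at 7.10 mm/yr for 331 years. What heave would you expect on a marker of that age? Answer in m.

1.72 m

dip-slip = rate × time = 7.10 mm/yr × 331 years = 2.350 m
heave = dip-slip × cos(dip) = 2.350 × cos(43°) = 1.72 m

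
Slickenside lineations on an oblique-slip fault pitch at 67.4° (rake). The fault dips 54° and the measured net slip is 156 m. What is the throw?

dip-slip = net slip × sin(rake) = 156 m × sin(67.4°) = 144 m
throw = dip-slip × sin(dip) = 144 × sin(54°) = 117 m

117 m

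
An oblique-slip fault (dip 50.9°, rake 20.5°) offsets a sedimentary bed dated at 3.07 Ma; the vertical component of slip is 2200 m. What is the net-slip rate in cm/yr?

0.264 cm/yr

dip-slip = throw / sin(dip) = 2200 / sin(50.9°) = 2835 m
net slip = dip-slip / sin(rake) = 2835 / sin(20.5°) = 8095 m
rate = 8095 m / 3.07 Ma = 0.00264 m/yr = 0.264 cm/yr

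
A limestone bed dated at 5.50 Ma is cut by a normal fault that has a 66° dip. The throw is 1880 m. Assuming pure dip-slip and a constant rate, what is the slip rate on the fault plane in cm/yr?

dip-slip = throw / sin(dip) = 1880 m / sin(66°) = 2058 m
rate = 2058 m / 5.50 Ma = 0.000374 m/yr = 0.0374 cm/yr

0.0374 cm/yr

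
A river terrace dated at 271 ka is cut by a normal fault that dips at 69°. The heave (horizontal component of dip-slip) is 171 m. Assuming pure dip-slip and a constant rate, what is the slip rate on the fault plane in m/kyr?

1.76 m/kyr

dip-slip = heave / cos(dip) = 171 m / cos(69°) = 477.2 m
rate = 477.2 m / 271 ka = 0.00176 m/yr = 1.76 m/kyr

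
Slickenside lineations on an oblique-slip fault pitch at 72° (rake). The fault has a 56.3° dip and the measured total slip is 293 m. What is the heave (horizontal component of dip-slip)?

155 m

dip-slip = net slip × sin(rake) = 293 m × sin(72°) = 278.7 m
heave = dip-slip × cos(dip) = 278.7 × cos(56.3°) = 155 m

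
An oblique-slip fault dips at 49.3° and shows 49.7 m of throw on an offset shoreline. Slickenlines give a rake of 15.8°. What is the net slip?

dip-slip = throw / sin(dip) = 49.7 / sin(49.3°) = 65.56 m
net slip = dip-slip / sin(rake) = 65.56 / sin(15.8°) = 241 m

241 m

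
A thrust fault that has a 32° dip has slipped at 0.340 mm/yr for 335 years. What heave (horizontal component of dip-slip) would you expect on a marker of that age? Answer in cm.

dip-slip = rate × time = 0.340 mm/yr × 335 years = 0.1139 m
heave = dip-slip × cos(dip) = 0.1139 × cos(32°) = 0.0966 m = 9.66 cm

9.66 cm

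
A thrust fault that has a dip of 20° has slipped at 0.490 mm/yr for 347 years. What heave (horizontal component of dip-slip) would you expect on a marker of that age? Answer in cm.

dip-slip = rate × time = 0.490 mm/yr × 347 years = 0.1700 m
heave = dip-slip × cos(dip) = 0.1700 × cos(20°) = 0.160 m = 16 cm

16 cm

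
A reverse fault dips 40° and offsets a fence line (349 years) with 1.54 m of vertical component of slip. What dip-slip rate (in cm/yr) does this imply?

dip-slip = throw / sin(dip) = 1.54 m / sin(40°) = 2.396 m
rate = 2.396 m / 349 years = 0.00686 m/yr = 0.686 cm/yr

0.686 cm/yr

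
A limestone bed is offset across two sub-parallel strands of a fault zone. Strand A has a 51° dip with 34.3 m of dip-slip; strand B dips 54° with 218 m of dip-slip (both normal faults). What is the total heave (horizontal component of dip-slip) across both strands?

150 m

heave_A = 34.3 × cos(51°) = 21.59 m
heave_B = 218 × cos(54°) = 128.1 m
total = 21.59 + 128.1 = 150 m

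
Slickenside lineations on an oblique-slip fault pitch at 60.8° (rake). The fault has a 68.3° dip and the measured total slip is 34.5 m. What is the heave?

dip-slip = net slip × sin(rake) = 34.5 m × sin(60.8°) = 30.12 m
heave = dip-slip × cos(dip) = 30.12 × cos(68.3°) = 11.1 m

11.1 m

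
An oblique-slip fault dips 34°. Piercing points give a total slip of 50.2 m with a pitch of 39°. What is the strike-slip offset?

strike-slip = net slip × cos(rake) = 50.2 m × cos(39°) = 39 m

39 m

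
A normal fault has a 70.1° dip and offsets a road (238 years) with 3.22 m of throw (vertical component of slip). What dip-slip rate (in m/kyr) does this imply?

dip-slip = throw / sin(dip) = 3.22 m / sin(70.1°) = 3.424 m
rate = 3.424 m / 238 years = 0.0144 m/yr = 14.4 m/kyr

14.4 m/kyr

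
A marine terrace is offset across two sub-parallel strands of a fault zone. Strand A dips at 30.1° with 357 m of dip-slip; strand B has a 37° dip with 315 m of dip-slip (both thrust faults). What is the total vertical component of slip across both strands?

369 m

throw_A = 357 × sin(30.1°) = 179 m
throw_B = 315 × sin(37°) = 189.6 m
total = 179 + 189.6 = 369 m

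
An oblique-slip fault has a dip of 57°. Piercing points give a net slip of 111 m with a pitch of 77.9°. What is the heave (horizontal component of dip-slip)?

59.1 m

dip-slip = net slip × sin(rake) = 111 m × sin(77.9°) = 108.5 m
heave = dip-slip × cos(dip) = 108.5 × cos(57°) = 59.1 m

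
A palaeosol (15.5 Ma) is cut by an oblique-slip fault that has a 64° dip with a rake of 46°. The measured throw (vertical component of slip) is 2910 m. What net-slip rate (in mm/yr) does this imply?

dip-slip = throw / sin(dip) = 2910 / sin(64°) = 3238 m
net slip = dip-slip / sin(rake) = 3238 / sin(46°) = 4501 m
rate = 4501 m / 15.5 Ma = 0.000290 m/yr = 0.290 mm/yr

0.290 mm/yr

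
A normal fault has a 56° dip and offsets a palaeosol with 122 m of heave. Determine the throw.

throw = heave × tan(dip) = 122 × tan(56°) = 181 m

181 m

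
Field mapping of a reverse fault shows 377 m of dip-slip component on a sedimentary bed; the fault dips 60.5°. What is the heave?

186 m

heave = dip-slip × cos(dip) = 377 m × cos(60.5°) = 186 m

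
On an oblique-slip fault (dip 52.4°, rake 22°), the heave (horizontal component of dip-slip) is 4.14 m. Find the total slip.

18.1 m

dip-slip = heave / cos(dip) = 4.14 / cos(52.4°) = 6.785 m
net slip = dip-slip / sin(rake) = 6.785 / sin(22°) = 18.1 m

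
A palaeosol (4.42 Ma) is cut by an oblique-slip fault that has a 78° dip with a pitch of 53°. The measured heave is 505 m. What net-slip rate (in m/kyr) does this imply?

dip-slip = heave / cos(dip) = 505 / cos(78°) = 2429 m
net slip = dip-slip / sin(rake) = 2429 / sin(53°) = 3041 m
rate = 3041 m / 4.42 Ma = 0.000688 m/yr = 0.688 m/kyr

0.688 m/kyr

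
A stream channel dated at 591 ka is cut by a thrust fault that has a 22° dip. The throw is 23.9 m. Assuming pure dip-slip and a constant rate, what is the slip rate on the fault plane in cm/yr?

0.0108 cm/yr

dip-slip = throw / sin(dip) = 23.9 m / sin(22°) = 63.80 m
rate = 63.80 m / 591 ka = 0.000108 m/yr = 0.0108 cm/yr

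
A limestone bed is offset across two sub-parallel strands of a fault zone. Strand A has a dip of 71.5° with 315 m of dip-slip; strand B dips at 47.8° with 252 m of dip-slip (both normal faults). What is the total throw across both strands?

throw_A = 315 × sin(71.5°) = 298.7 m
throw_B = 252 × sin(47.8°) = 186.7 m
total = 298.7 + 186.7 = 485 m

485 m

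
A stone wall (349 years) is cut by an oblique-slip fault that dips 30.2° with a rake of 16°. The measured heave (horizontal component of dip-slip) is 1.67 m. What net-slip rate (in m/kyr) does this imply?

dip-slip = heave / cos(dip) = 1.67 / cos(30.2°) = 1.932 m
net slip = dip-slip / sin(rake) = 1.932 / sin(16°) = 7.010 m
rate = 7.010 m / 349 years = 0.0201 m/yr = 20.1 m/kyr

20.1 m/kyr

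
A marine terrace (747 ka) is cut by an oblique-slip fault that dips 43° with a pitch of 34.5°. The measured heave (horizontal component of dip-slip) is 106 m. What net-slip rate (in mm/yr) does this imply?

dip-slip = heave / cos(dip) = 106 / cos(43°) = 144.9 m
net slip = dip-slip / sin(rake) = 144.9 / sin(34.5°) = 255.9 m
rate = 255.9 m / 747 ka = 0.000343 m/yr = 0.343 mm/yr

0.343 mm/yr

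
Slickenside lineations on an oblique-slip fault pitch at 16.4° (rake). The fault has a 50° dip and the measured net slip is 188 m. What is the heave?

dip-slip = net slip × sin(rake) = 188 m × sin(16.4°) = 53.08 m
heave = dip-slip × cos(dip) = 53.08 × cos(50°) = 34.1 m

34.1 m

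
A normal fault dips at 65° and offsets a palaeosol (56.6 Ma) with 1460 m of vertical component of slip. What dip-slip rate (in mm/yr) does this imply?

dip-slip = throw / sin(dip) = 1460 m / sin(65°) = 1611 m
rate = 1611 m / 56.6 Ma = 0.0000285 m/yr = 0.0285 mm/yr

0.0285 mm/yr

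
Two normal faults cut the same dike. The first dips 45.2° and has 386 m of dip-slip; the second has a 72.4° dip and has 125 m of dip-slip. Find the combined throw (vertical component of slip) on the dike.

throw_A = 386 × sin(45.2°) = 273.9 m
throw_B = 125 × sin(72.4°) = 119.1 m
total = 273.9 + 119.1 = 393 m

393 m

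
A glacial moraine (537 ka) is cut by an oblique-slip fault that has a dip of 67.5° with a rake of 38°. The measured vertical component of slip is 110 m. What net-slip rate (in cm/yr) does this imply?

0.0360 cm/yr

dip-slip = throw / sin(dip) = 110 / sin(67.5°) = 119.1 m
net slip = dip-slip / sin(rake) = 119.1 / sin(38°) = 193.4 m
rate = 193.4 m / 537 ka = 0.000360 m/yr = 0.0360 cm/yr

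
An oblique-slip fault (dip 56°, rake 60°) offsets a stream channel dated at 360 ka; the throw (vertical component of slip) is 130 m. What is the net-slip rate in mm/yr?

0.503 mm/yr

dip-slip = throw / sin(dip) = 130 / sin(56°) = 156.8 m
net slip = dip-slip / sin(rake) = 156.8 / sin(60°) = 181.1 m
rate = 181.1 m / 360 ka = 0.000503 m/yr = 0.503 mm/yr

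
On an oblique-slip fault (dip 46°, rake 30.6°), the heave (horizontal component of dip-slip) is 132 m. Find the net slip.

373 m

dip-slip = heave / cos(dip) = 132 / cos(46°) = 190 m
net slip = dip-slip / sin(rake) = 190 / sin(30.6°) = 373 m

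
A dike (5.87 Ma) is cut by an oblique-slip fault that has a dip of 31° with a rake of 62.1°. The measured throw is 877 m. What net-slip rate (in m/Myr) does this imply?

328 m/Myr

dip-slip = throw / sin(dip) = 877 / sin(31°) = 1703 m
net slip = dip-slip / sin(rake) = 1703 / sin(62.1°) = 1927 m
rate = 1927 m / 5.87 Ma = 0.000328 m/yr = 328 m/Myr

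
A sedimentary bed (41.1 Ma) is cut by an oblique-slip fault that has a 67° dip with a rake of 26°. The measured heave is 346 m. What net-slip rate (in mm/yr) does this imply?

dip-slip = heave / cos(dip) = 346 / cos(67°) = 885.5 m
net slip = dip-slip / sin(rake) = 885.5 / sin(26°) = 2020 m
rate = 2020 m / 41.1 Ma = 0.0000491 m/yr = 0.0491 mm/yr

0.0491 mm/yr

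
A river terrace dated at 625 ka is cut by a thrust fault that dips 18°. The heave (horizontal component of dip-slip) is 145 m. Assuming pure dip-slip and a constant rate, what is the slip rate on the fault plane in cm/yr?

dip-slip = heave / cos(dip) = 145 m / cos(18°) = 152.5 m
rate = 152.5 m / 625 ka = 0.000244 m/yr = 0.0244 cm/yr

0.0244 cm/yr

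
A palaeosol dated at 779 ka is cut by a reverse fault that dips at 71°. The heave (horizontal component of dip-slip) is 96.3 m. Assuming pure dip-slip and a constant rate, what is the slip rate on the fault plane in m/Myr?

380 m/Myr

dip-slip = heave / cos(dip) = 96.3 m / cos(71°) = 295.8 m
rate = 295.8 m / 779 ka = 0.000380 m/yr = 380 m/Myr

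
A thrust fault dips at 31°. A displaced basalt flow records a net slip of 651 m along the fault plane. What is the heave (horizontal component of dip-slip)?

heave = dip-slip × cos(dip) = 651 m × cos(31°) = 558 m

558 m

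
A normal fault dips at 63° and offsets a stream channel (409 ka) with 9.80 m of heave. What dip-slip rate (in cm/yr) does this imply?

0.00528 cm/yr

dip-slip = heave / cos(dip) = 9.80 m / cos(63°) = 21.59 m
rate = 21.59 m / 409 ka = 0.0000528 m/yr = 0.00528 cm/yr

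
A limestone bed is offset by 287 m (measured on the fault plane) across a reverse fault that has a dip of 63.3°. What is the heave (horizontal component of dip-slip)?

heave = dip-slip × cos(dip) = 287 m × cos(63.3°) = 129 m

129 m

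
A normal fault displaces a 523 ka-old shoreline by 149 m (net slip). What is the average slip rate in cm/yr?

rate = 149 m / 523 ka = 0.000285 m/yr = 0.0285 cm/yr

0.0285 cm/yr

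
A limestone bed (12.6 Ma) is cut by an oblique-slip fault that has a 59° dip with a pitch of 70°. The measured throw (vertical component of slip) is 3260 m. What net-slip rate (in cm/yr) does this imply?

dip-slip = throw / sin(dip) = 3260 / sin(59°) = 3803 m
net slip = dip-slip / sin(rake) = 3803 / sin(70°) = 4047 m
rate = 4047 m / 12.6 Ma = 0.000321 m/yr = 0.0321 cm/yr

0.0321 cm/yr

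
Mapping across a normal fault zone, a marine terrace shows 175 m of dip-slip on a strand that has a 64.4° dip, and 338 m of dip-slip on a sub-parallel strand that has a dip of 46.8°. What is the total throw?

throw_A = 175 × sin(64.4°) = 157.8 m
throw_B = 338 × sin(46.8°) = 246.4 m
total = 157.8 + 246.4 = 404 m

404 m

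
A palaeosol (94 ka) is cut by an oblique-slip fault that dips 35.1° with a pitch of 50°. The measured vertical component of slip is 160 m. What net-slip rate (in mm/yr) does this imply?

3.86 mm/yr

dip-slip = throw / sin(dip) = 160 / sin(35.1°) = 278.3 m
net slip = dip-slip / sin(rake) = 278.3 / sin(50°) = 363.2 m
rate = 363.2 m / 94 ka = 0.00386 m/yr = 3.86 mm/yr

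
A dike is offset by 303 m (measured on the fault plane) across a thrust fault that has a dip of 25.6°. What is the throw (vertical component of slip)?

throw = dip-slip × sin(dip) = 303 m × sin(25.6°) = 131 m

131 m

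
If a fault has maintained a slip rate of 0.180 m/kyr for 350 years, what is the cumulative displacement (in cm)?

6.30 cm

slip = rate × time = 0.180 m/kyr × 350 years = 0.0630 m = 6.30 cm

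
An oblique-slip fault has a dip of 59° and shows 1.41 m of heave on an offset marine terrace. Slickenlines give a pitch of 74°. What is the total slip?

2.85 m

dip-slip = heave / cos(dip) = 1.41 / cos(59°) = 2.738 m
net slip = dip-slip / sin(rake) = 2.738 / sin(74°) = 2.85 m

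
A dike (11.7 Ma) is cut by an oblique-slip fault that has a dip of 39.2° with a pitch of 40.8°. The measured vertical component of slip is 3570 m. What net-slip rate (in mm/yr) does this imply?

0.739 mm/yr

dip-slip = throw / sin(dip) = 3570 / sin(39.2°) = 5648 m
net slip = dip-slip / sin(rake) = 5648 / sin(40.8°) = 8644 m
rate = 8644 m / 11.7 Ma = 0.000739 m/yr = 0.739 mm/yr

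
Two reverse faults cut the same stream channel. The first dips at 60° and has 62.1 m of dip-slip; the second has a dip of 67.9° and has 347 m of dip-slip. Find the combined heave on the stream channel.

162 m

heave_A = 62.1 × cos(60°) = 31.05 m
heave_B = 347 × cos(67.9°) = 130.5 m
total = 31.05 + 130.5 = 162 m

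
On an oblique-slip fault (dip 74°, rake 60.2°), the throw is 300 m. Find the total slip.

dip-slip = throw / sin(dip) = 300 / sin(74°) = 312.1 m
net slip = dip-slip / sin(rake) = 312.1 / sin(60.2°) = 360 m

360 m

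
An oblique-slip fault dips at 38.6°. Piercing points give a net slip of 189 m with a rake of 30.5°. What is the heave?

dip-slip = net slip × sin(rake) = 189 m × sin(30.5°) = 95.92 m
heave = dip-slip × cos(dip) = 95.92 × cos(38.6°) = 75 m

75 m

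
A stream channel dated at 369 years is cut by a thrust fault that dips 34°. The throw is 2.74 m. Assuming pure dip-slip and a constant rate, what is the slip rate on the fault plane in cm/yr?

dip-slip = throw / sin(dip) = 2.74 m / sin(34°) = 4.900 m
rate = 4.900 m / 369 years = 0.0133 m/yr = 1.33 cm/yr

1.33 cm/yr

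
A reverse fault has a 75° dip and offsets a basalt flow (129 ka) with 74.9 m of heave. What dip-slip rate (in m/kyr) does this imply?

dip-slip = heave / cos(dip) = 74.9 m / cos(75°) = 289.4 m
rate = 289.4 m / 129 ka = 0.00224 m/yr = 2.24 m/kyr

2.24 m/kyr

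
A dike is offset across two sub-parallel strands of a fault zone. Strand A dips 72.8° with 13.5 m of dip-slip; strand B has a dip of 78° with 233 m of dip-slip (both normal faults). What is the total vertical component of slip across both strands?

throw_A = 13.5 × sin(72.8°) = 12.90 m
throw_B = 233 × sin(78°) = 227.9 m
total = 12.90 + 227.9 = 241 m

241 m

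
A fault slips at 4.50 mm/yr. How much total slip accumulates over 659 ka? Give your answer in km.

2.97 km

slip = rate × time = 4.50 mm/yr × 659 ka = 2970 m = 2.97 km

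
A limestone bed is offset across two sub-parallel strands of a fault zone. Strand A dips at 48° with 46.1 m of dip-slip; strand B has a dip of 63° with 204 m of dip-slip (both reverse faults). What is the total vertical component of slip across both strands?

throw_A = 46.1 × sin(48°) = 34.26 m
throw_B = 204 × sin(63°) = 181.8 m
total = 34.26 + 181.8 = 216 m

216 m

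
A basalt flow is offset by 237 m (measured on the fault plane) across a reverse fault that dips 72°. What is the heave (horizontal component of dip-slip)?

heave = dip-slip × cos(dip) = 237 m × cos(72°) = 73.2 m

73.2 m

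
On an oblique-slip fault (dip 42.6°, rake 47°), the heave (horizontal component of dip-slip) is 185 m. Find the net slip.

dip-slip = heave / cos(dip) = 185 / cos(42.6°) = 251.3 m
net slip = dip-slip / sin(rake) = 251.3 / sin(47°) = 344 m

344 m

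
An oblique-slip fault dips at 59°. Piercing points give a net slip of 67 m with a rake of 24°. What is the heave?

dip-slip = net slip × sin(rake) = 67 m × sin(24°) = 27.25 m
heave = dip-slip × cos(dip) = 27.25 × cos(59°) = 14 m

14 m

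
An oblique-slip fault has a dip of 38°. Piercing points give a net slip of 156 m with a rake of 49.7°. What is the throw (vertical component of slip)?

73.2 m

dip-slip = net slip × sin(rake) = 156 m × sin(49.7°) = 119 m
throw = dip-slip × sin(dip) = 119 × sin(38°) = 73.2 m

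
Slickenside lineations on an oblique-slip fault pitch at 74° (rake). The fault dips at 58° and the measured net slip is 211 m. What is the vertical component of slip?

172 m

dip-slip = net slip × sin(rake) = 211 m × sin(74°) = 202.8 m
throw = dip-slip × sin(dip) = 202.8 × sin(58°) = 172 m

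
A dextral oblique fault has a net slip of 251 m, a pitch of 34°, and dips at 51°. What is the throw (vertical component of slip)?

109 m

dip-slip = net slip × sin(rake) = 251 m × sin(34°) = 140.4 m
throw = dip-slip × sin(dip) = 140.4 × sin(51°) = 109 m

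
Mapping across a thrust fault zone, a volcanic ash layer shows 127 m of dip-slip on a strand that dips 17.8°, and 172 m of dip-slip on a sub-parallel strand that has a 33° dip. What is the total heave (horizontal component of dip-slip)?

265 m

heave_A = 127 × cos(17.8°) = 120.9 m
heave_B = 172 × cos(33°) = 144.3 m
total = 120.9 + 144.3 = 265 m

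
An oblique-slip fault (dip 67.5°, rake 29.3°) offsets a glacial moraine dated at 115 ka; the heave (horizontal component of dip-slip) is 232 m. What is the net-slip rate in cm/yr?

1.08 cm/yr

dip-slip = heave / cos(dip) = 232 / cos(67.5°) = 606.2 m
net slip = dip-slip / sin(rake) = 606.2 / sin(29.3°) = 1239 m
rate = 1239 m / 115 ka = 0.0108 m/yr = 1.08 cm/yr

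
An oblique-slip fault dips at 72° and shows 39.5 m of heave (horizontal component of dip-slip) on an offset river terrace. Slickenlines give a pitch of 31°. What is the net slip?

248 m

dip-slip = heave / cos(dip) = 39.5 / cos(72°) = 127.8 m
net slip = dip-slip / sin(rake) = 127.8 / sin(31°) = 248 m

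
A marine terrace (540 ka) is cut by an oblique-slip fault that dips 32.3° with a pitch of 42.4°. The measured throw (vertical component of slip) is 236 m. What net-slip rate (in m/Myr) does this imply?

1210 m/Myr

dip-slip = throw / sin(dip) = 236 / sin(32.3°) = 441.7 m
net slip = dip-slip / sin(rake) = 441.7 / sin(42.4°) = 655 m
rate = 655 m / 540 ka = 0.00121 m/yr = 1210 m/Myr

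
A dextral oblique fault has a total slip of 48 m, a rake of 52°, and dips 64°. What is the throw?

34 m

dip-slip = net slip × sin(rake) = 48 m × sin(52°) = 37.82 m
throw = dip-slip × sin(dip) = 37.82 × sin(64°) = 34 m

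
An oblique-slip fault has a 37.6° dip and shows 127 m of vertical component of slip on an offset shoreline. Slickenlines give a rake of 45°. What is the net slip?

dip-slip = throw / sin(dip) = 127 / sin(37.6°) = 208.1 m
net slip = dip-slip / sin(rake) = 208.1 / sin(45°) = 294 m

294 m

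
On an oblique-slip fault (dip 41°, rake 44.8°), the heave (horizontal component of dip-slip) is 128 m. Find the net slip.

241 m

dip-slip = heave / cos(dip) = 128 / cos(41°) = 169.6 m
net slip = dip-slip / sin(rake) = 169.6 / sin(44.8°) = 241 m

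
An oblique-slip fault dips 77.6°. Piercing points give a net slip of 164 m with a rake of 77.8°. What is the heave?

34.4 m

dip-slip = net slip × sin(rake) = 164 m × sin(77.8°) = 160.3 m
heave = dip-slip × cos(dip) = 160.3 × cos(77.6°) = 34.4 m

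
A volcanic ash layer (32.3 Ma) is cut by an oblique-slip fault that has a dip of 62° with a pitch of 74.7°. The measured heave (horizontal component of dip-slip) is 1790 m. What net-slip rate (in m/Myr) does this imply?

122 m/Myr

dip-slip = heave / cos(dip) = 1790 / cos(62°) = 3813 m
net slip = dip-slip / sin(rake) = 3813 / sin(74.7°) = 3953 m
rate = 3953 m / 32.3 Ma = 0.000122 m/yr = 122 m/Myr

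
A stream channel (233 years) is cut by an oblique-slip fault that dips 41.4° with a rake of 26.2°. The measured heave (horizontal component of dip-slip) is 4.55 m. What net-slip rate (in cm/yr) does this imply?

5.90 cm/yr

dip-slip = heave / cos(dip) = 4.55 / cos(41.4°) = 6.066 m
net slip = dip-slip / sin(rake) = 6.066 / sin(26.2°) = 13.74 m
rate = 13.74 m / 233 years = 0.0590 m/yr = 5.90 cm/yr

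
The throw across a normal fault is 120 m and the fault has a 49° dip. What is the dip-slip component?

dip-slip = throw / sin(dip) = 120 / sin(49°) = 159 m

159 m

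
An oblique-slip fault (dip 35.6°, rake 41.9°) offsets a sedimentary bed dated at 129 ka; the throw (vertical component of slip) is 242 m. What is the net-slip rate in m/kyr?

4.83 m/kyr

dip-slip = throw / sin(dip) = 242 / sin(35.6°) = 415.7 m
net slip = dip-slip / sin(rake) = 415.7 / sin(41.9°) = 622.5 m
rate = 622.5 m / 129 ka = 0.00483 m/yr = 4.83 m/kyr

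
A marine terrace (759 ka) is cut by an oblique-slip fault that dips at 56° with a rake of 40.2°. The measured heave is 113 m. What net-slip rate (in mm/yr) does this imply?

dip-slip = heave / cos(dip) = 113 / cos(56°) = 202.1 m
net slip = dip-slip / sin(rake) = 202.1 / sin(40.2°) = 313.1 m
rate = 313.1 m / 759 ka = 0.000412 m/yr = 0.412 mm/yr

0.412 mm/yr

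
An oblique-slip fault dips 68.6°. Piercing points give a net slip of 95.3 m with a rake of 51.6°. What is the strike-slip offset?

strike-slip = net slip × cos(rake) = 95.3 m × cos(51.6°) = 59.2 m

59.2 m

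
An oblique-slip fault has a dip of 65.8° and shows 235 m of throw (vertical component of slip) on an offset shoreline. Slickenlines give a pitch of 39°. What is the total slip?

dip-slip = throw / sin(dip) = 235 / sin(65.8°) = 257.6 m
net slip = dip-slip / sin(rake) = 257.6 / sin(39°) = 409 m

409 m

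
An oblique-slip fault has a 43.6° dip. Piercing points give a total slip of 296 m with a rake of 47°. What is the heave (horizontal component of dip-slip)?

dip-slip = net slip × sin(rake) = 296 m × sin(47°) = 216.5 m
heave = dip-slip × cos(dip) = 216.5 × cos(43.6°) = 157 m

157 m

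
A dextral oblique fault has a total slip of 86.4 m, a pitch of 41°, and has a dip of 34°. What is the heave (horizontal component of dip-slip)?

dip-slip = net slip × sin(rake) = 86.4 m × sin(41°) = 56.68 m
heave = dip-slip × cos(dip) = 56.68 × cos(34°) = 47 m

47 m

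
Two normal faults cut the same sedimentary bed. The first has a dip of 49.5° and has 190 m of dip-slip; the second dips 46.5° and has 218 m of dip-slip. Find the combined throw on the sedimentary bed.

throw_A = 190 × sin(49.5°) = 144.5 m
throw_B = 218 × sin(46.5°) = 158.1 m
total = 144.5 + 158.1 = 303 m

303 m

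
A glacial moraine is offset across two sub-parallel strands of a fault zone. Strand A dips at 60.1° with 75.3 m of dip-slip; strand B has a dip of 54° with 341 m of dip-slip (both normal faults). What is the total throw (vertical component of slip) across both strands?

341 m

throw_A = 75.3 × sin(60.1°) = 65.28 m
throw_B = 341 × sin(54°) = 275.9 m
total = 65.28 + 275.9 = 341 m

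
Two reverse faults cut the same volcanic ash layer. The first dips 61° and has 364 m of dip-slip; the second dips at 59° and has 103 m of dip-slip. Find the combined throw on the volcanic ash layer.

407 m

throw_A = 364 × sin(61°) = 318.4 m
throw_B = 103 × sin(59°) = 88.29 m
total = 318.4 + 88.29 = 407 m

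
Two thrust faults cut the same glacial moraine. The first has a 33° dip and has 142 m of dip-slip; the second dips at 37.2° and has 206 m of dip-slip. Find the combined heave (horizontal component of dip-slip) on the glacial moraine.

heave_A = 142 × cos(33°) = 119.1 m
heave_B = 206 × cos(37.2°) = 164.1 m
total = 119.1 + 164.1 = 283 m

283 m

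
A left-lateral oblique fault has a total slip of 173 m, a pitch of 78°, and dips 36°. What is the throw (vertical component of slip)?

dip-slip = net slip × sin(rake) = 173 m × sin(78°) = 169.2 m
throw = dip-slip × sin(dip) = 169.2 × sin(36°) = 99.5 m

99.5 m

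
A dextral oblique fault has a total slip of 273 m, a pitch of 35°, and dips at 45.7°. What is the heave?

dip-slip = net slip × sin(rake) = 273 m × sin(35°) = 156.6 m
heave = dip-slip × cos(dip) = 156.6 × cos(45.7°) = 109 m

109 m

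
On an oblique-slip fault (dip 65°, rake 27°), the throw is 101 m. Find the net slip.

245 m

dip-slip = throw / sin(dip) = 101 / sin(65°) = 111.4 m
net slip = dip-slip / sin(rake) = 111.4 / sin(27°) = 245 m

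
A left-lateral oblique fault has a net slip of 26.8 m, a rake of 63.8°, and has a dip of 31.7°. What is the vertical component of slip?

dip-slip = net slip × sin(rake) = 26.8 m × sin(63.8°) = 24.05 m
throw = dip-slip × sin(dip) = 24.05 × sin(31.7°) = 12.6 m

12.6 m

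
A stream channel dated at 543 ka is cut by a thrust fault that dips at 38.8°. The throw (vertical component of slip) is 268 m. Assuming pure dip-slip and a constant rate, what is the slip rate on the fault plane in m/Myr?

788 m/Myr

dip-slip = throw / sin(dip) = 268 m / sin(38.8°) = 427.7 m
rate = 427.7 m / 543 ka = 0.000788 m/yr = 788 m/Myr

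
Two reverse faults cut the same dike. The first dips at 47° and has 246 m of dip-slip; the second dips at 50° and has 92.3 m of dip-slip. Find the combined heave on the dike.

heave_A = 246 × cos(47°) = 167.8 m
heave_B = 92.3 × cos(50°) = 59.33 m
total = 167.8 + 59.33 = 227 m

227 m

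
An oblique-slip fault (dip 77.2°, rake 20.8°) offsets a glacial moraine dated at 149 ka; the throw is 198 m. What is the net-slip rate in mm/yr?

3.84 mm/yr

dip-slip = throw / sin(dip) = 198 / sin(77.2°) = 203 m
net slip = dip-slip / sin(rake) = 203 / sin(20.8°) = 571.8 m
rate = 571.8 m / 149 ka = 0.00384 m/yr = 3.84 mm/yr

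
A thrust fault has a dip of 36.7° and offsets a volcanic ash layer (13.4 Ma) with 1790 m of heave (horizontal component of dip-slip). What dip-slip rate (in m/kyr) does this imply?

0.167 m/kyr

dip-slip = heave / cos(dip) = 1790 m / cos(36.7°) = 2233 m
rate = 2233 m / 13.4 Ma = 0.000167 m/yr = 0.167 m/kyr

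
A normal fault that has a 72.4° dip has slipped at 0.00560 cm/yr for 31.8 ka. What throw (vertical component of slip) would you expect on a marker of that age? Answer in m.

dip-slip = rate × time = 0.00560 cm/yr × 31.8 ka = 1.781 m
throw = dip-slip × sin(dip) = 1.781 × sin(72.4°) = 1.70 m

1.70 m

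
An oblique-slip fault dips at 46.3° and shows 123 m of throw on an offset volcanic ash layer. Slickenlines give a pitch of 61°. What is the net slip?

dip-slip = throw / sin(dip) = 123 / sin(46.3°) = 170.1 m
net slip = dip-slip / sin(rake) = 170.1 / sin(61°) = 195 m

195 m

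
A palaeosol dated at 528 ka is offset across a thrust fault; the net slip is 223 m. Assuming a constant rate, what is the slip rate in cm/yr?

0.0422 cm/yr

rate = 223 m / 528 ka = 0.000422 m/yr = 0.0422 cm/yr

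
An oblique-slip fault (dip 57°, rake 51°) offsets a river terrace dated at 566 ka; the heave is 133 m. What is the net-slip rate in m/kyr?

dip-slip = heave / cos(dip) = 133 / cos(57°) = 244.2 m
net slip = dip-slip / sin(rake) = 244.2 / sin(51°) = 314.2 m
rate = 314.2 m / 566 ka = 0.000555 m/yr = 0.555 m/kyr

0.555 m/kyr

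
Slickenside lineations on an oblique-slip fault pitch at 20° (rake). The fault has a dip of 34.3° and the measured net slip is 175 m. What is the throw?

33.7 m

dip-slip = net slip × sin(rake) = 175 m × sin(20°) = 59.85 m
throw = dip-slip × sin(dip) = 59.85 × sin(34.3°) = 33.7 m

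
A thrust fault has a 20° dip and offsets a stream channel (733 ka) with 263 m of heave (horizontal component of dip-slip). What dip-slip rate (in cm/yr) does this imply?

dip-slip = heave / cos(dip) = 263 m / cos(20°) = 279.9 m
rate = 279.9 m / 733 ka = 0.000382 m/yr = 0.0382 cm/yr

0.0382 cm/yr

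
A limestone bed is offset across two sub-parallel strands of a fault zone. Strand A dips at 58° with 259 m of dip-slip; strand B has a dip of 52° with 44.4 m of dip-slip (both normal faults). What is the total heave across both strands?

165 m

heave_A = 259 × cos(58°) = 137.2 m
heave_B = 44.4 × cos(52°) = 27.34 m
total = 137.2 + 27.34 = 165 m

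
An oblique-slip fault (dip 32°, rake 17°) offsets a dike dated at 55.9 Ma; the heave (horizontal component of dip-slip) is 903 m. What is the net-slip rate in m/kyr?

0.0652 m/kyr

dip-slip = heave / cos(dip) = 903 / cos(32°) = 1065 m
net slip = dip-slip / sin(rake) = 1065 / sin(17°) = 3642 m
rate = 3642 m / 55.9 Ma = 0.0000652 m/yr = 0.0652 m/kyr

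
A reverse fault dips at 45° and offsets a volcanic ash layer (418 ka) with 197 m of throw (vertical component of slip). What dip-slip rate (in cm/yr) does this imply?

0.0667 cm/yr

dip-slip = throw / sin(dip) = 197 m / sin(45°) = 278.6 m
rate = 278.6 m / 418 ka = 0.000667 m/yr = 0.0667 cm/yr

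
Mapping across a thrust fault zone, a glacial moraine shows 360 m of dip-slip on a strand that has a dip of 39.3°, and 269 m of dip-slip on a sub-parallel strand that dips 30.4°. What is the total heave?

511 m

heave_A = 360 × cos(39.3°) = 278.6 m
heave_B = 269 × cos(30.4°) = 232 m
total = 278.6 + 232 = 511 m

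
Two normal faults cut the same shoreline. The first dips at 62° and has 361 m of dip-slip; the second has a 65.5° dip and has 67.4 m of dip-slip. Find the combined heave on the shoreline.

197 m

heave_A = 361 × cos(62°) = 169.5 m
heave_B = 67.4 × cos(65.5°) = 27.95 m
total = 169.5 + 27.95 = 197 m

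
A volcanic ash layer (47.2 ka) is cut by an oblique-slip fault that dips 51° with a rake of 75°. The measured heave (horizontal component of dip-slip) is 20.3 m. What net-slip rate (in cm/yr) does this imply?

dip-slip = heave / cos(dip) = 20.3 / cos(51°) = 32.26 m
net slip = dip-slip / sin(rake) = 32.26 / sin(75°) = 33.39 m
rate = 33.39 m / 47.2 ka = 0.000708 m/yr = 0.0708 cm/yr

0.0708 cm/yr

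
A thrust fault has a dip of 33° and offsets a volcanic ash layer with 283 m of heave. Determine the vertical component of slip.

184 m

throw = heave × tan(dip) = 283 × tan(33°) = 184 m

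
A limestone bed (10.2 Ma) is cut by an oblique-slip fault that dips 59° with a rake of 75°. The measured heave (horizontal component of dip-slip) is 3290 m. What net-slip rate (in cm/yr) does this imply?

dip-slip = heave / cos(dip) = 3290 / cos(59°) = 6388 m
net slip = dip-slip / sin(rake) = 6388 / sin(75°) = 6613 m
rate = 6613 m / 10.2 Ma = 0.000648 m/yr = 0.0648 cm/yr

0.0648 cm/yr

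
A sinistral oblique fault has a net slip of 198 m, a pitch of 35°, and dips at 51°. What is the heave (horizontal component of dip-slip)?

dip-slip = net slip × sin(rake) = 198 m × sin(35°) = 113.6 m
heave = dip-slip × cos(dip) = 113.6 × cos(51°) = 71.5 m

71.5 m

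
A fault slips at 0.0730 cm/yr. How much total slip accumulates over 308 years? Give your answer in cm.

slip = rate × time = 0.0730 cm/yr × 308 years = 0.225 m = 22.5 cm

22.5 cm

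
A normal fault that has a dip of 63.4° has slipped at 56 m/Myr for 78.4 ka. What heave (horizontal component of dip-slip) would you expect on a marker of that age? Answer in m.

dip-slip = rate × time = 56 m/Myr × 78.4 ka = 4.390 m
heave = dip-slip × cos(dip) = 4.390 × cos(63.4°) = 1.97 m

1.97 m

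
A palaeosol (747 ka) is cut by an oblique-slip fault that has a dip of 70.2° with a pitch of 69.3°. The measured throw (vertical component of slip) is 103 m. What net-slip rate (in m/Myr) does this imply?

dip-slip = throw / sin(dip) = 103 / sin(70.2°) = 109.5 m
net slip = dip-slip / sin(rake) = 109.5 / sin(69.3°) = 117 m
rate = 117 m / 747 ka = 0.000157 m/yr = 157 m/Myr

157 m/Myr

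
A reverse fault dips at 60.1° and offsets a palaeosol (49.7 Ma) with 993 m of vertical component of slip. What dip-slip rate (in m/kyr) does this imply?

0.0230 m/kyr

dip-slip = throw / sin(dip) = 993 m / sin(60.1°) = 1145 m
rate = 1145 m / 49.7 Ma = 0.0000230 m/yr = 0.0230 m/kyr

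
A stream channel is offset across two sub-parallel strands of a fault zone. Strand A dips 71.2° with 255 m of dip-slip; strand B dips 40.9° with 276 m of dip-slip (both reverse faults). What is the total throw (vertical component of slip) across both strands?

422 m

throw_A = 255 × sin(71.2°) = 241.4 m
throw_B = 276 × sin(40.9°) = 180.7 m
total = 241.4 + 180.7 = 422 m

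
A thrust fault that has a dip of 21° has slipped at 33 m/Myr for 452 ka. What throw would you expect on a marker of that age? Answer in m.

5.35 m

dip-slip = rate × time = 33 m/Myr × 452 ka = 14.92 m
throw = dip-slip × sin(dip) = 14.92 × sin(21°) = 5.35 m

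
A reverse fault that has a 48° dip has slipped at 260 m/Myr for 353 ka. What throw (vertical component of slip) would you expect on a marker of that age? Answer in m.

68.2 m

dip-slip = rate × time = 260 m/Myr × 353 ka = 91.78 m
throw = dip-slip × sin(dip) = 91.78 × sin(48°) = 68.2 m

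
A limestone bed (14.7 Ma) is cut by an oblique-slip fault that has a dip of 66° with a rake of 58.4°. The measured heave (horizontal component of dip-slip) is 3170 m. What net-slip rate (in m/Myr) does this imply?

622 m/Myr

dip-slip = heave / cos(dip) = 3170 / cos(66°) = 7794 m
net slip = dip-slip / sin(rake) = 7794 / sin(58.4°) = 9151 m
rate = 9151 m / 14.7 Ma = 0.000622 m/yr = 622 m/Myr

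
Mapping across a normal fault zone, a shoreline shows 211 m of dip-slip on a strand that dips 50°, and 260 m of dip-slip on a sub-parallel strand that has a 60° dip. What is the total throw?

387 m

throw_A = 211 × sin(50°) = 161.6 m
throw_B = 260 × sin(60°) = 225.2 m
total = 161.6 + 225.2 = 387 m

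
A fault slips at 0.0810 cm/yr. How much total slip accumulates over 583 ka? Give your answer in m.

slip = rate × time = 0.0810 cm/yr × 583 ka = 472 m

472 m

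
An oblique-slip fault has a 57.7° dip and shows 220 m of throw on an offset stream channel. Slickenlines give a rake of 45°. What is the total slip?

dip-slip = throw / sin(dip) = 220 / sin(57.7°) = 260.3 m
net slip = dip-slip / sin(rake) = 260.3 / sin(45°) = 368 m

368 m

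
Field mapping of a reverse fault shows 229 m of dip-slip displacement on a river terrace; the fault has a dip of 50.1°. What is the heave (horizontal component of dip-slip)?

heave = dip-slip × cos(dip) = 229 m × cos(50.1°) = 147 m

147 m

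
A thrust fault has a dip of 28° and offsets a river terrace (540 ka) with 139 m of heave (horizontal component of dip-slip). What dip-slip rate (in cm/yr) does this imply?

dip-slip = heave / cos(dip) = 139 m / cos(28°) = 157.4 m
rate = 157.4 m / 540 ka = 0.000292 m/yr = 0.0292 cm/yr

0.0292 cm/yr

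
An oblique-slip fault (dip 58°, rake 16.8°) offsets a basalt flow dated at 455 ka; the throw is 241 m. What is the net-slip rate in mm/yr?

dip-slip = throw / sin(dip) = 241 / sin(58°) = 284.2 m
net slip = dip-slip / sin(rake) = 284.2 / sin(16.8°) = 983.2 m
rate = 983.2 m / 455 ka = 0.00216 m/yr = 2.16 mm/yr

2.16 mm/yr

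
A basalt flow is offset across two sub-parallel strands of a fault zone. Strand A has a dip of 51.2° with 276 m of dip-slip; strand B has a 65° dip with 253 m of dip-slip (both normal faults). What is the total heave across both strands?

280 m

heave_A = 276 × cos(51.2°) = 172.9 m
heave_B = 253 × cos(65°) = 106.9 m
total = 172.9 + 106.9 = 280 m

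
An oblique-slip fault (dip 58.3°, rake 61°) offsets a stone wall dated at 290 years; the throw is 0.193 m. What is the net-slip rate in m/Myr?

dip-slip = throw / sin(dip) = 0.193 / sin(58.3°) = 0.2268 m
net slip = dip-slip / sin(rake) = 0.2268 / sin(61°) = 0.2594 m
rate = 0.2594 m / 290 years = 0.000894 m/yr = 894 m/Myr

894 m/Myr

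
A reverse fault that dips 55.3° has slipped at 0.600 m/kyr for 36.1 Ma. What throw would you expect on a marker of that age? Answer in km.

dip-slip = rate × time = 0.600 m/kyr × 36.1 Ma = 21660 m
throw = dip-slip × sin(dip) = 21660 × sin(55.3°) = 17800 m = 17.8 km

17.8 km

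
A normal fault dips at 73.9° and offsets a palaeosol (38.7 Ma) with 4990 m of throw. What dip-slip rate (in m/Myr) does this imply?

134 m/Myr

dip-slip = throw / sin(dip) = 4990 m / sin(73.9°) = 5194 m
rate = 5194 m / 38.7 Ma = 0.000134 m/yr = 134 m/Myr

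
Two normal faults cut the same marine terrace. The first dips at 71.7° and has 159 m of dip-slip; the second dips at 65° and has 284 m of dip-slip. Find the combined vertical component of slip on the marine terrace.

throw_A = 159 × sin(71.7°) = 151 m
throw_B = 284 × sin(65°) = 257.4 m
total = 151 + 257.4 = 408 m

408 m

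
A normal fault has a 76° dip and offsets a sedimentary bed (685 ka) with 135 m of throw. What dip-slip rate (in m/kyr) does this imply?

dip-slip = throw / sin(dip) = 135 m / sin(76°) = 139.1 m
rate = 139.1 m / 685 ka = 0.000203 m/yr = 0.203 m/kyr

0.203 m/kyr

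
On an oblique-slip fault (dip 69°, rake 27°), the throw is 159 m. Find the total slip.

dip-slip = throw / sin(dip) = 159 / sin(69°) = 170.3 m
net slip = dip-slip / sin(rake) = 170.3 / sin(27°) = 375 m

375 m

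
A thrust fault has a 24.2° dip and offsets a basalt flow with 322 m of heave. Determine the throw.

throw = heave × tan(dip) = 322 × tan(24.2°) = 145 m

145 m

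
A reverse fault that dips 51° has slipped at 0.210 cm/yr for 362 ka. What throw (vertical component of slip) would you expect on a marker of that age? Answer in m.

591 m

dip-slip = rate × time = 0.210 cm/yr × 362 ka = 760.2 m
throw = dip-slip × sin(dip) = 760.2 × sin(51°) = 591 m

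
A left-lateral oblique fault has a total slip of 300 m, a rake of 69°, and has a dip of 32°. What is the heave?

238 m

dip-slip = net slip × sin(rake) = 300 m × sin(69°) = 280.1 m
heave = dip-slip × cos(dip) = 280.1 × cos(32°) = 238 m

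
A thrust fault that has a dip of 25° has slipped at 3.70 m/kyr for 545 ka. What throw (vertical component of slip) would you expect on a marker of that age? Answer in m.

dip-slip = rate × time = 3.70 m/kyr × 545 ka = 2016 m
throw = dip-slip × sin(dip) = 2016 × sin(25°) = 852 m

852 m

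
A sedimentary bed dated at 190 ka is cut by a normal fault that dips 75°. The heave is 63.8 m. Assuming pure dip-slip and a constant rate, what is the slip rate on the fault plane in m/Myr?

dip-slip = heave / cos(dip) = 63.8 m / cos(75°) = 246.5 m
rate = 246.5 m / 190 ka = 0.00130 m/yr = 1300 m/Myr

1300 m/Myr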